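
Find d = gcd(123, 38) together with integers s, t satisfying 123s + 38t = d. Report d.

Repeated division:
123 = 3·38 + 9
38 = 4·9 + 2
9 = 4·2 + 1
2 = 2·1 + 0
gcd(123, 38) = 1.
Working backward:
1 = 9 − 4·2
1 = −4·38 + 17·9
1 = 17·123 − 55·38
So 1 = (17)·123 + (-55)·38.

1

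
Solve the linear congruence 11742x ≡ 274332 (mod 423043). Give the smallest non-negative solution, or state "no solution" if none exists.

303741

First find gcd(11742, 423043):
423043 = 36×11742 + 331
11742 = 35×331 + 157
331 = 2×157 + 17
157 = 9×17 + 4
17 = 4×4 + 1
4 = 4×1 + 0
gcd = 1, so a unique solution mod 423043 exists.
Back-substitute for the Bézout coefficients:
1 = 17 − 4·4
1 = −4·157 + 37·17
1 = 37·331 − 78·157
1 = −78·11742 + 2767·331
1 = 2767·423043 − 99690·11742
So 11742·(-99690) ≡ 1 (mod 423043), giving 11742⁻¹ ≡ 323353.
x ≡ 11742⁻¹·274332 ≡ 323353·274332 ≡ 303741 (mod 423043).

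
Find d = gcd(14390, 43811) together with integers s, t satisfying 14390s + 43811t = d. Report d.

Apply Euclid's algorithm to 43811 and 14390:
43811 = 3*14390 + 641
14390 = 22*641 + 288
641 = 2*288 + 65
288 = 4*65 + 28
65 = 2*28 + 9
28 = 3*9 + 1
9 = 9*1 + 0
gcd(14390, 43811) = 1.
Express as a combination:
1 = 28 − 3·9
1 = −3·65 + 7·28
1 = 7·288 − 31·65
1 = −31·641 + 69·288
1 = 69·14390 − 1549·641
1 = −1549·43811 + 4716·14390
So 1 = (-1549)·43811 + (4716)·14390.

1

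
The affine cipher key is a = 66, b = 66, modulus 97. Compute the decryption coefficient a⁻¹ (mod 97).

Run Euclid on (97, 66):
97 = 1×66 + 31
66 = 2×31 + 4
31 = 7×4 + 3
4 = 1×3 + 1
3 = 3×1 + 0
Since gcd(66, 97) = 1, back-substitute to write 1 as a combination:
1 = 4 − 3
1 = −31 + 8·4
1 = 8·66 − 17·31
1 = −17·97 + 25·66
So 66·25 ≡ 1 (mod 97).

25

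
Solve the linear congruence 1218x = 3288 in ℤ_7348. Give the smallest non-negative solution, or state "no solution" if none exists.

First find gcd(1218, 7348):
7348 = 6·1218 + 40
1218 = 30·40 + 18
40 = 2·18 + 4
18 = 4·4 + 2
4 = 2·2 + 0
gcd = 2 and 2 | 3288, so solutions exist. Divide through by 2: 609x ≡ 1644 (mod 3674).
Now find 609⁻¹ mod 3674:
3674 = 6*609 + 20
609 = 30*20 + 9
20 = 2*9 + 2
9 = 4*2 + 1
2 = 2*1 + 0
Back-substitute:
1 = 9 − 4·2
1 = −4·20 + 9·9
1 = 9·609 − 274·20
1 = −274·3674 + 1653·609
So 609⁻¹ ≡ 1653 (mod 3674).
Then x ≡ 1653·1644 ≡ 2446 (mod 3674); the smallest non-negative solution is x = 2446.

2446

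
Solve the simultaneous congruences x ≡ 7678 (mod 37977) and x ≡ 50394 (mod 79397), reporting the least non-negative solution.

Write x = 7678 + 37977·k. Then 37977·k ≡ 50394 − 7678 ≡ 42716 (mod 79397).
Need 37977⁻¹ mod 79397. Extended Euclid on (79397, 37977):
79397 = 2·37977 + 3443
37977 = 11·3443 + 104
3443 = 33·104 + 11
104 = 9·11 + 5
11 = 2·5 + 1
5 = 5·1 + 0
Back-substitute:
1 = 11 − 2·5
1 = −2·104 + 19·11
1 = 19·3443 − 629·104
1 = −629·37977 + 6938·3443
1 = 6938·79397 − 14505·37977
37977⁻¹ ≡ 64892 (mod 79397), so k ≡ 64892·42716 ≡ 18608 (mod 79397).
x = 7678 + 37977·18608 = 706683694.

706683694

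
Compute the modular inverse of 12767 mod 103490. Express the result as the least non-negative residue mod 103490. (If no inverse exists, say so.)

41503

Run Euclid on (103490, 12767):
103490 = 8×12767 + 1354
12767 = 9×1354 + 581
1354 = 2×581 + 192
581 = 3×192 + 5
192 = 38×5 + 2
5 = 2×2 + 1
2 = 2×1 + 0
Since gcd(12767, 103490) = 1, back-substitute to write 1 as a combination:
1 = 5 − 2·2
1 = −2·192 + 77·5
1 = 77·581 − 233·192
1 = −233·1354 + 543·581
1 = 543·12767 − 5120·1354
1 = −5120·103490 + 41503·12767
So 12767·41503 ≡ 1 (mod 103490).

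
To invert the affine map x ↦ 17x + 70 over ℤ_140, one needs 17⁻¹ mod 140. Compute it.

Extended Euclidean algorithm:
140 = 8·17 + 4
17 = 4·4 + 1
4 = 4·1 + 0
The gcd is 1. Working backward:
1 = 17 − 4·4
1 = −4·140 + 33·17
So 17·33 ≡ 1 (mod 140).

33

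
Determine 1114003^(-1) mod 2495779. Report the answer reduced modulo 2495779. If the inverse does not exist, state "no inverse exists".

no inverse exists

Euclidean algorithm on 2495779, 1114003:
2495779 = 2*1114003 + 267773
1114003 = 4*267773 + 42911
267773 = 6*42911 + 10307
42911 = 4*10307 + 1683
10307 = 6*1683 + 209
1683 = 8*209 + 11
209 = 19*11 + 0
Since gcd = 11 > 1, 1114003 is not a unit mod 2495779.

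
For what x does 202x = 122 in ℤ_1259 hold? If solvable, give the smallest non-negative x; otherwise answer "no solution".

38

First find gcd(202, 1259):
1259 = 6×202 + 47
202 = 4×47 + 14
47 = 3×14 + 5
14 = 2×5 + 4
5 = 1×4 + 1
4 = 4×1 + 0
gcd = 1, so a unique solution mod 1259 exists.
Back-substitute for the Bézout coefficients:
1 = 5 − 4
1 = −14 + 3·5
1 = 3·47 − 10·14
1 = −10·202 + 43·47
1 = 43·1259 − 268·202
So 202·(-268) ≡ 1 (mod 1259), giving 202⁻¹ ≡ 991.
x ≡ 202⁻¹·122 ≡ 991·122 ≡ 38 (mod 1259).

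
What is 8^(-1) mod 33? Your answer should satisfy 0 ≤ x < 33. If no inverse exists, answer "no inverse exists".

29

Apply the Euclidean algorithm to 33 and 8:
33 = 4*8 + 1
8 = 8*1 + 0
The gcd is 1. Working backward:
1 = 33 − 4·8
Thus 8·(-4) ≡ 1 (mod 33); reducing, -4 mod 33 = 29.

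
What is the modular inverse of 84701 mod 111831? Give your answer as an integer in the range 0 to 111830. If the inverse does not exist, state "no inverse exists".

gcd(111831, 84701) by repeated division:
111831 = 1*84701 + 27130
84701 = 3*27130 + 3311
27130 = 8*3311 + 642
3311 = 5*642 + 101
642 = 6*101 + 36
101 = 2*36 + 29
36 = 1*29 + 7
29 = 4*7 + 1
7 = 7*1 + 0
Since gcd(84701, 111831) = 1, back-substitute to write 1 as a combination:
1 = 29 − 4·7
1 = −4·36 + 5·29
1 = 5·101 − 14·36
1 = −14·642 + 89·101
1 = 89·3311 − 459·642
1 = −459·27130 + 3761·3311
1 = 3761·84701 − 11742·27130
1 = −11742·111831 + 15503·84701
So 84701·15503 ≡ 1 (mod 111831).

15503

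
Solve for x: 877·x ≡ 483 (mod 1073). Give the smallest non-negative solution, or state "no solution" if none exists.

649

First find gcd(877, 1073):
1073 = 1×877 + 196
877 = 4×196 + 93
196 = 2×93 + 10
93 = 9×10 + 3
10 = 3×3 + 1
3 = 3×1 + 0
gcd = 1, so a unique solution mod 1073 exists.
Back-substitute for the Bézout coefficients:
1 = 10 − 3·3
1 = −3·93 + 28·10
1 = 28·196 − 59·93
1 = −59·877 + 264·196
1 = 264·1073 − 323·877
So 877·(-323) ≡ 1 (mod 1073), giving 877⁻¹ ≡ 750.
x ≡ 877⁻¹·483 ≡ 750·483 ≡ 649 (mod 1073).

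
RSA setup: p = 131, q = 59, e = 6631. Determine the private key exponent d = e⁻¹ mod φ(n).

φ(n) = (p−1)(q−1) = 130·58 = 7540.
Need d with 6631·d ≡ 1 (mod 7540). Apply the extended Euclidean algorithm:
7540 = 1·6631 + 909
6631 = 7·909 + 268
909 = 3·268 + 105
268 = 2·105 + 58
105 = 1·58 + 47
58 = 1·47 + 11
47 = 4·11 + 3
11 = 3·3 + 2
3 = 1·2 + 1
2 = 2·1 + 0
Back-substitute:
1 = 3 − 2
1 = −11 + 4·3
1 = 4·47 − 17·11
1 = −17·58 + 21·47
1 = 21·105 − 38·58
1 = −38·268 + 97·105
1 = 97·909 − 329·268
1 = −329·6631 + 2400·909
1 = 2400·7540 − 2729·6631
So 6631·(-2729) ≡ 1 (mod 7540), hence d ≡ -2729 ≡ 4811 (mod 7540).

4811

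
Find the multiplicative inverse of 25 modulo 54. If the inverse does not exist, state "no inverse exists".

gcd(54, 25) by repeated division:
54 = 2*25 + 4
25 = 6*4 + 1
4 = 4*1 + 0
gcd = 1, so the inverse exists. Back-substitute:
1 = 25 − 6·4
1 = −6·54 + 13·25
So 25·13 ≡ 1 (mod 54).

13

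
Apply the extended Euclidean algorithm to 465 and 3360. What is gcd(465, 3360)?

15

Repeated division:
3360 = 7×465 + 105
465 = 4×105 + 45
105 = 2×45 + 15
45 = 3×15 + 0
gcd(465, 3360) = 15.
Express as a combination:
15 = 105 − 2·45
15 = −2·465 + 9·105
15 = 9·3360 − 65·465
So 15 = (9)·3360 + (-65)·465.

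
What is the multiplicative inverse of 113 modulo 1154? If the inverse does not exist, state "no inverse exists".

817

gcd(1154, 113) by repeated division:
1154 = 10×113 + 24
113 = 4×24 + 17
24 = 1×17 + 7
17 = 2×7 + 3
7 = 2×3 + 1
3 = 3×1 + 0
The gcd is 1. Working backward:
1 = 7 − 2·3
1 = −2·17 + 5·7
1 = 5·24 − 7·17
1 = −7·113 + 33·24
1 = 33·1154 − 337·113
Hence 113⁻¹ ≡ -337 ≡ 817 (mod 1154).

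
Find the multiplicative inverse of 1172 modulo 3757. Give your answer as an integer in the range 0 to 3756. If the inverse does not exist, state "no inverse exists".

1138

Apply the Euclidean algorithm to 3757 and 1172:
3757 = 3·1172 + 241
1172 = 4·241 + 208
241 = 1·208 + 33
208 = 6·33 + 10
33 = 3·10 + 3
10 = 3·3 + 1
3 = 3·1 + 0
The gcd is 1. Working backward:
1 = 10 − 3·3
1 = −3·33 + 10·10
1 = 10·208 − 63·33
1 = −63·241 + 73·208
1 = 73·1172 − 355·241
1 = −355·3757 + 1138·1172
So 1172·1138 ≡ 1 (mod 3757).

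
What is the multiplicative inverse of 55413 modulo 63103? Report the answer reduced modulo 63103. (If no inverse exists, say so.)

Run Euclid on (63103, 55413):
63103 = 1*55413 + 7690
55413 = 7*7690 + 1583
7690 = 4*1583 + 1358
1583 = 1*1358 + 225
1358 = 6*225 + 8
225 = 28*8 + 1
8 = 8*1 + 0
The gcd is 1. Working backward:
1 = 225 − 28·8
1 = −28·1358 + 169·225
1 = 169·1583 − 197·1358
1 = −197·7690 + 957·1583
1 = 957·55413 − 6896·7690
1 = −6896·63103 + 7853·55413
So 55413·7853 ≡ 1 (mod 63103).

7853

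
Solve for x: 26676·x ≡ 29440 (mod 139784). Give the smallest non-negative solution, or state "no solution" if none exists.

First find gcd(26676, 139784):
139784 = 5×26676 + 6404
26676 = 4×6404 + 1060
6404 = 6×1060 + 44
1060 = 24×44 + 4
44 = 11×4 + 0
gcd = 4 and 4 | 29440, so solutions exist. Divide through by 4: 6669x ≡ 7360 (mod 34946).
Now find 6669⁻¹ mod 34946:
34946 = 5*6669 + 1601
6669 = 4*1601 + 265
1601 = 6*265 + 11
265 = 24*11 + 1
11 = 11*1 + 0
Back-substitute:
1 = 265 − 24·11
1 = −24·1601 + 145·265
1 = 145·6669 − 604·1601
1 = −604·34946 + 3165·6669
So 6669⁻¹ ≡ 3165 (mod 34946).
Then x ≡ 3165·7360 ≡ 20364 (mod 34946); the smallest non-negative solution is x = 20364.

20364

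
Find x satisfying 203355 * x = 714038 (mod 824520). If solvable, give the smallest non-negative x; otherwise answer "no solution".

gcd(203355, 824520):
824520 = 4·203355 + 11100
203355 = 18·11100 + 3555
11100 = 3·3555 + 435
3555 = 8·435 + 75
435 = 5·75 + 60
75 = 1·60 + 15
60 = 4·15 + 0
gcd = 15, but 15 ∤ 714038, so the congruence has no solution.

no solution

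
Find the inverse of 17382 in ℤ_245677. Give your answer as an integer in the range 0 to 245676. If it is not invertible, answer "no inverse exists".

102005

Run Euclid on (245677, 17382):
245677 = 14×17382 + 2329
17382 = 7×2329 + 1079
2329 = 2×1079 + 171
1079 = 6×171 + 53
171 = 3×53 + 12
53 = 4×12 + 5
12 = 2×5 + 2
5 = 2×2 + 1
2 = 2×1 + 0
gcd = 1, so the inverse exists. Back-substitute:
1 = 5 − 2·2
1 = −2·12 + 5·5
1 = 5·53 − 22·12
1 = −22·171 + 71·53
1 = 71·1079 − 448·171
1 = −448·2329 + 967·1079
1 = 967·17382 − 7217·2329
1 = −7217·245677 + 102005·17382
So 17382·102005 ≡ 1 (mod 245677).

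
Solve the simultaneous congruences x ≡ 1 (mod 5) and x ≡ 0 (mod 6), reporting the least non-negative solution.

6

Write x = 1 + 5·k. Then 5·k ≡ 0 − 1 ≡ 5 (mod 6).
Need 5⁻¹ mod 6. Extended Euclid on (6, 5):
6 = 1*5 + 1
5 = 5*1 + 0
Back-substitute:
1 = 6 − 5
5⁻¹ ≡ 5 (mod 6), so k ≡ 5·5 ≡ 1 (mod 6).
x = 1 + 5·1 = 6.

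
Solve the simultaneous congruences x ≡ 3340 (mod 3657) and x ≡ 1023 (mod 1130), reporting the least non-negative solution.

Write x = 3340 + 3657·k. Then 3657·k ≡ 1023 − 3340 ≡ 1073 (mod 1130).
Need 3657⁻¹ mod 1130. Extended Euclid on (1130, 267):
1130 = 4×267 + 62
267 = 4×62 + 19
62 = 3×19 + 5
19 = 3×5 + 4
5 = 1×4 + 1
4 = 4×1 + 0
Back-substitute:
1 = 5 − 4
1 = −19 + 4·5
1 = 4·62 − 13·19
1 = −13·267 + 56·62
1 = 56·1130 − 237·267
3657⁻¹ ≡ 893 (mod 1130), so k ≡ 893·1073 ≡ 1079 (mod 1130).
x = 3340 + 3657·1079 = 3949243.

3949243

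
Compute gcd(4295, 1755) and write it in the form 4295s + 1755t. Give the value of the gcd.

5

Repeated division:
4295 = 2·1755 + 785
1755 = 2·785 + 185
785 = 4·185 + 45
185 = 4·45 + 5
45 = 9·5 + 0
gcd(4295, 1755) = 5.
Working backward:
5 = 185 − 4·45
5 = −4·785 + 17·185
5 = 17·1755 − 38·785
5 = −38·4295 + 93·1755
So 5 = (-38)·4295 + (93)·1755.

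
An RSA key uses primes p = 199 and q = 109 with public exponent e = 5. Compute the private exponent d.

φ(n) = (p−1)(q−1) = 198·108 = 21384.
Need d with 5·d ≡ 1 (mod 21384). Apply the extended Euclidean algorithm:
21384 = 4276·5 + 4
5 = 1·4 + 1
4 = 4·1 + 0
Back-substitute:
1 = 5 − 4
1 = −21384 + 4277·5
So 5·4277 ≡ 1 (mod 21384), hence d = 4277.

4277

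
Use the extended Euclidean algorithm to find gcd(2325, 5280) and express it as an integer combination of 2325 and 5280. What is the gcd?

15

Repeated division:
5280 = 2·2325 + 630
2325 = 3·630 + 435
630 = 1·435 + 195
435 = 2·195 + 45
195 = 4·45 + 15
45 = 3·15 + 0
gcd(2325, 5280) = 15.
Back-substituting:
15 = 195 − 4·45
15 = −4·435 + 9·195
15 = 9·630 − 13·435
15 = −13·2325 + 48·630
15 = 48·5280 − 109·2325
So 15 = (48)·5280 + (-109)·2325.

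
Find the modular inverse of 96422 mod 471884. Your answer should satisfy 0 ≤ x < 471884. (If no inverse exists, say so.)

no inverse exists

Euclidean algorithm on 471884, 96422:
471884 = 4×96422 + 86196
96422 = 1×86196 + 10226
86196 = 8×10226 + 4388
10226 = 2×4388 + 1450
4388 = 3×1450 + 38
1450 = 38×38 + 6
38 = 6×6 + 2
6 = 3×2 + 0
gcd(96422, 471884) = 2 ≠ 1, so 96422 has no multiplicative inverse modulo 471884.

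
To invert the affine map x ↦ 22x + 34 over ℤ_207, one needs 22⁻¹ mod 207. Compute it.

Extended Euclidean algorithm:
207 = 9·22 + 9
22 = 2·9 + 4
9 = 2·4 + 1
4 = 4·1 + 0
gcd = 1, so the inverse exists. Back-substitute:
1 = 9 − 2·4
1 = −2·22 + 5·9
1 = 5·207 − 47·22
Hence 22⁻¹ ≡ -47 ≡ 160 (mod 207).

160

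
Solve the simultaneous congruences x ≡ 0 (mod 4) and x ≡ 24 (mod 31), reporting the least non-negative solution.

24

Write x = 0 + 4·k. Then 4·k ≡ 24 − 0 ≡ 24 (mod 31).
Need 4⁻¹ mod 31. Extended Euclid on (31, 4):
31 = 7·4 + 3
4 = 1·3 + 1
3 = 3·1 + 0
Back-substitute:
1 = 4 − 3
1 = −31 + 8·4
4⁻¹ ≡ 8 (mod 31), so k ≡ 8·24 ≡ 6 (mod 31).
x = 0 + 4·6 = 24.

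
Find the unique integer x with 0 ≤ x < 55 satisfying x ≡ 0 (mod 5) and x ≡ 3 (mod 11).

Write x = 0 + 5·k. Then 5·k ≡ 3 − 0 ≡ 3 (mod 11).
Need 5⁻¹ mod 11. Extended Euclid on (11, 5):
11 = 2×5 + 1
5 = 5×1 + 0
Back-substitute:
1 = 11 − 2·5
5⁻¹ ≡ 9 (mod 11), so k ≡ 9·3 ≡ 5 (mod 11).
x = 0 + 5·5 = 25.

25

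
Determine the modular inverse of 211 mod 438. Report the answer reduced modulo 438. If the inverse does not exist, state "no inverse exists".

Extended Euclidean algorithm:
438 = 2*211 + 16
211 = 13*16 + 3
16 = 5*3 + 1
3 = 3*1 + 0
Since gcd(211, 438) = 1, back-substitute to write 1 as a combination:
1 = 16 − 5·3
1 = −5·211 + 66·16
1 = 66·438 − 137·211
Thus 211·(-137) ≡ 1 (mod 438); reducing, -137 mod 438 = 301.

301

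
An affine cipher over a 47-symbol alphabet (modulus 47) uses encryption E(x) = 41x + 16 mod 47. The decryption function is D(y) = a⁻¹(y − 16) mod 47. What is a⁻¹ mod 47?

39

Apply the Euclidean algorithm to 47 and 41:
47 = 1*41 + 6
41 = 6*6 + 5
6 = 1*5 + 1
5 = 5*1 + 0
gcd = 1, so the inverse exists. Back-substitute:
1 = 6 − 5
1 = −41 + 7·6
1 = 7·47 − 8·41
Hence 41⁻¹ ≡ -8 ≡ 39 (mod 47).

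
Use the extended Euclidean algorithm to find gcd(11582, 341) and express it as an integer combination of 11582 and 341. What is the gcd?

1

Apply Euclid's algorithm to 11582 and 341:
11582 = 33*341 + 329
341 = 1*329 + 12
329 = 27*12 + 5
12 = 2*5 + 2
5 = 2*2 + 1
2 = 2*1 + 0
gcd(11582, 341) = 1.
Back-substituting:
1 = 5 − 2·2
1 = −2·12 + 5·5
1 = 5·329 − 137·12
1 = −137·341 + 142·329
1 = 142·11582 − 4823·341
So 1 = (142)·11582 + (-4823)·341.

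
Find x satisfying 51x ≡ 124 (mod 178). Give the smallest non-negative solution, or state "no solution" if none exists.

First find gcd(51, 178):
178 = 3·51 + 25
51 = 2·25 + 1
25 = 25·1 + 0
gcd = 1, so a unique solution mod 178 exists.
Back-substitute for the Bézout coefficients:
1 = 51 − 2·25
1 = −2·178 + 7·51
So 51·(7) ≡ 1 (mod 178), giving 51⁻¹ ≡ 7.
x ≡ 51⁻¹·124 ≡ 7·124 ≡ 156 (mod 178).

156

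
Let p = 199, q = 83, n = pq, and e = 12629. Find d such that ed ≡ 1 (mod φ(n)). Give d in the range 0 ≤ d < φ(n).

φ(n) = (p−1)(q−1) = 198·82 = 16236.
Need d with 12629·d ≡ 1 (mod 16236). Apply the extended Euclidean algorithm:
16236 = 1·12629 + 3607
12629 = 3·3607 + 1808
3607 = 1·1808 + 1799
1808 = 1·1799 + 9
1799 = 199·9 + 8
9 = 1·8 + 1
8 = 8·1 + 0
Back-substitute:
1 = 9 − 8
1 = −1799 + 200·9
1 = 200·1808 − 201·1799
1 = −201·3607 + 401·1808
1 = 401·12629 − 1404·3607
1 = −1404·16236 + 1805·12629
So 12629·1805 ≡ 1 (mod 16236), hence d = 1805.

1805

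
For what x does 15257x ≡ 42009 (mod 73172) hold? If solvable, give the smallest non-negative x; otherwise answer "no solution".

First find gcd(15257, 73172):
73172 = 4·15257 + 12144
15257 = 1·12144 + 3113
12144 = 3·3113 + 2805
3113 = 1·2805 + 308
2805 = 9·308 + 33
308 = 9·33 + 11
33 = 3·11 + 0
gcd = 11 and 11 | 42009, so solutions exist. Divide through by 11: 1387x ≡ 3819 (mod 6652).
Now find 1387⁻¹ mod 6652:
6652 = 4*1387 + 1104
1387 = 1*1104 + 283
1104 = 3*283 + 255
283 = 1*255 + 28
255 = 9*28 + 3
28 = 9*3 + 1
3 = 3*1 + 0
Back-substitute:
1 = 28 − 9·3
1 = −9·255 + 82·28
1 = 82·283 − 91·255
1 = −91·1104 + 355·283
1 = 355·1387 − 446·1104
1 = −446·6652 + 2139·1387
So 1387⁻¹ ≡ 2139 (mod 6652).
Then x ≡ 2139·3819 ≡ 185 (mod 6652); the smallest non-negative solution is x = 185.

185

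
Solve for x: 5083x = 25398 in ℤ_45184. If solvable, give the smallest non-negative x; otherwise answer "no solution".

14210

First find gcd(5083, 45184):
45184 = 8×5083 + 4520
5083 = 1×4520 + 563
4520 = 8×563 + 16
563 = 35×16 + 3
16 = 5×3 + 1
3 = 3×1 + 0
gcd = 1, so a unique solution mod 45184 exists.
Back-substitute for the Bézout coefficients:
1 = 16 − 5·3
1 = −5·563 + 176·16
1 = 176·4520 − 1413·563
1 = −1413·5083 + 1589·4520
1 = 1589·45184 − 14125·5083
So 5083·(-14125) ≡ 1 (mod 45184), giving 5083⁻¹ ≡ 31059.
x ≡ 5083⁻¹·25398 ≡ 31059·25398 ≡ 14210 (mod 45184).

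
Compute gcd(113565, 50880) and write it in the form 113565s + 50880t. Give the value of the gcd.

15

Euclidean algorithm:
113565 = 2×50880 + 11805
50880 = 4×11805 + 3660
11805 = 3×3660 + 825
3660 = 4×825 + 360
825 = 2×360 + 105
360 = 3×105 + 45
105 = 2×45 + 15
45 = 3×15 + 0
gcd(113565, 50880) = 15.
Back-substituting:
15 = 105 − 2·45
15 = −2·360 + 7·105
15 = 7·825 − 16·360
15 = −16·3660 + 71·825
15 = 71·11805 − 229·3660
15 = −229·50880 + 987·11805
15 = 987·113565 − 2203·50880
So 15 = (987)·113565 + (-2203)·50880.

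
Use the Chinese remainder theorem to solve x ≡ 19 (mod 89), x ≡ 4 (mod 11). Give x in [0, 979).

Write x = 19 + 89·k. Then 89·k ≡ 4 − 19 ≡ 7 (mod 11).
Need 89⁻¹ mod 11. Extended Euclid on (11, 1):
11 = 11*1 + 0
89⁻¹ ≡ 1 (mod 11), so k ≡ 1·7 ≡ 7 (mod 11).
x = 19 + 89·7 = 642.

642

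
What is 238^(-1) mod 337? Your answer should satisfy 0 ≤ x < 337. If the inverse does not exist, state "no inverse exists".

177

Run Euclid on (337, 238):
337 = 1×238 + 99
238 = 2×99 + 40
99 = 2×40 + 19
40 = 2×19 + 2
19 = 9×2 + 1
2 = 2×1 + 0
gcd = 1, so the inverse exists. Back-substitute:
1 = 19 − 9·2
1 = −9·40 + 19·19
1 = 19·99 − 47·40
1 = −47·238 + 113·99
1 = 113·337 − 160·238
Hence 238⁻¹ ≡ -160 ≡ 177 (mod 337).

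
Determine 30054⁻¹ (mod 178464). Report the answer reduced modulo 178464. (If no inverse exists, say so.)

no inverse exists

Compute gcd(30054, 178464):
178464 = 5*30054 + 28194
30054 = 1*28194 + 1860
28194 = 15*1860 + 294
1860 = 6*294 + 96
294 = 3*96 + 6
96 = 16*6 + 0
The gcd is 6, not 1, hence no inverse exists.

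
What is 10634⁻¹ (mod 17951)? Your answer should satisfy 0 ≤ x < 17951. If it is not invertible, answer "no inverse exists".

gcd(17951, 10634) by repeated division:
17951 = 1×10634 + 7317
10634 = 1×7317 + 3317
7317 = 2×3317 + 683
3317 = 4×683 + 585
683 = 1×585 + 98
585 = 5×98 + 95
98 = 1×95 + 3
95 = 31×3 + 2
3 = 1×2 + 1
2 = 2×1 + 0
The gcd is 1. Working backward:
1 = 3 − 2
1 = −95 + 32·3
1 = 32·98 − 33·95
1 = −33·585 + 197·98
1 = 197·683 − 230·585
1 = −230·3317 + 1117·683
1 = 1117·7317 − 2464·3317
1 = −2464·10634 + 3581·7317
1 = 3581·17951 − 6045·10634
Hence 10634⁻¹ ≡ -6045 ≡ 11906 (mod 17951).

11906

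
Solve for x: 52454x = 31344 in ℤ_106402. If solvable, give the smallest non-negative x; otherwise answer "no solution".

First find gcd(52454, 106402):
106402 = 2*52454 + 1494
52454 = 35*1494 + 164
1494 = 9*164 + 18
164 = 9*18 + 2
18 = 9*2 + 0
gcd = 2 and 2 | 31344, so solutions exist. Divide through by 2: 26227x ≡ 15672 (mod 53201).
Now find 26227⁻¹ mod 53201:
53201 = 2*26227 + 747
26227 = 35*747 + 82
747 = 9*82 + 9
82 = 9*9 + 1
9 = 9*1 + 0
Back-substitute:
1 = 82 − 9·9
1 = −9·747 + 82·82
1 = 82·26227 − 2879·747
1 = −2879·53201 + 5840·26227
So 26227⁻¹ ≡ 5840 (mod 53201).
Then x ≡ 5840·15672 ≡ 18760 (mod 53201); the smallest non-negative solution is x = 18760.

18760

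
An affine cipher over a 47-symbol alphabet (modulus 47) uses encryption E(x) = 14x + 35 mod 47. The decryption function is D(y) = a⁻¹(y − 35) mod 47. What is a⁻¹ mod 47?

Extended Euclidean algorithm:
47 = 3*14 + 5
14 = 2*5 + 4
5 = 1*4 + 1
4 = 4*1 + 0
The gcd is 1. Working backward:
1 = 5 − 4
1 = −14 + 3·5
1 = 3·47 − 10·14
Hence 14⁻¹ ≡ -10 ≡ 37 (mod 47).

37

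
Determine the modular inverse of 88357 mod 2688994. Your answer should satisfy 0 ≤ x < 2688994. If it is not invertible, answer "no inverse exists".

2066755

Extended Euclidean algorithm:
2688994 = 30×88357 + 38284
88357 = 2×38284 + 11789
38284 = 3×11789 + 2917
11789 = 4×2917 + 121
2917 = 24×121 + 13
121 = 9×13 + 4
13 = 3×4 + 1
4 = 4×1 + 0
gcd = 1, so the inverse exists. Back-substitute:
1 = 13 − 3·4
1 = −3·121 + 28·13
1 = 28·2917 − 675·121
1 = −675·11789 + 2728·2917
1 = 2728·38284 − 8859·11789
1 = −8859·88357 + 20446·38284
1 = 20446·2688994 − 622239·88357
So 88357·(-622239) ≡ 1 (mod 2688994), and -622239 ≡ 2066755 (mod 2688994).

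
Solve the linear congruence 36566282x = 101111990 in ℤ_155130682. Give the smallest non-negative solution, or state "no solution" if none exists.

52969476

First find gcd(36566282, 155130682):
155130682 = 4×36566282 + 8865554
36566282 = 4×8865554 + 1104066
8865554 = 8×1104066 + 33026
1104066 = 33×33026 + 14208
33026 = 2×14208 + 4610
14208 = 3×4610 + 378
4610 = 12×378 + 74
378 = 5×74 + 8
74 = 9×8 + 2
8 = 4×2 + 0
gcd = 2 and 2 | 101111990, so solutions exist. Divide through by 2: 18283141x ≡ 50555995 (mod 77565341).
Now find 18283141⁻¹ mod 77565341:
77565341 = 4×18283141 + 4432777
18283141 = 4×4432777 + 552033
4432777 = 8×552033 + 16513
552033 = 33×16513 + 7104
16513 = 2×7104 + 2305
7104 = 3×2305 + 189
2305 = 12×189 + 37
189 = 5×37 + 4
37 = 9×4 + 1
4 = 4×1 + 0
Back-substitute:
1 = 37 − 9·4
1 = −9·189 + 46·37
1 = 46·2305 − 561·189
1 = −561·7104 + 1729·2305
1 = 1729·16513 − 4019·7104
1 = −4019·552033 + 134356·16513
1 = 134356·4432777 − 1078867·552033
1 = −1078867·18283141 + 4449824·4432777
1 = 4449824·77565341 − 18878163·18283141
So 18283141·(-18878163) ≡ 1 (mod 77565341), i.e. 18283141⁻¹ ≡ 58687178.
Then x ≡ 58687178·50555995 ≡ 52969476 (mod 77565341); the smallest non-negative solution is x = 52969476.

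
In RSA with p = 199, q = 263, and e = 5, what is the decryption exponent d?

41501

φ(n) = (p−1)(q−1) = 198·262 = 51876.
Need d with 5·d ≡ 1 (mod 51876). Apply the extended Euclidean algorithm:
51876 = 10375×5 + 1
5 = 5×1 + 0
Back-substitute:
1 = 51876 − 10375·5
So 5·(-10375) ≡ 1 (mod 51876), hence d ≡ -10375 ≡ 41501 (mod 51876).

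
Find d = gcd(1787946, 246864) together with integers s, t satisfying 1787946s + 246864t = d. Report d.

Repeated division:
1787946 = 7×246864 + 59898
246864 = 4×59898 + 7272
59898 = 8×7272 + 1722
7272 = 4×1722 + 384
1722 = 4×384 + 186
384 = 2×186 + 12
186 = 15×12 + 6
12 = 2×6 + 0
gcd(1787946, 246864) = 6.
Working backward:
6 = 186 − 15·12
6 = −15·384 + 31·186
6 = 31·1722 − 139·384
6 = −139·7272 + 587·1722
6 = 587·59898 − 4835·7272
6 = −4835·246864 + 19927·59898
6 = 19927·1787946 − 144324·246864
So 6 = (19927)·1787946 + (-144324)·246864.

6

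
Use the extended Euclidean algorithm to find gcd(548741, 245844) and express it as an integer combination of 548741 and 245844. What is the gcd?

Repeated division:
548741 = 2*245844 + 57053
245844 = 4*57053 + 17632
57053 = 3*17632 + 4157
17632 = 4*4157 + 1004
4157 = 4*1004 + 141
1004 = 7*141 + 17
141 = 8*17 + 5
17 = 3*5 + 2
5 = 2*2 + 1
2 = 2*1 + 0
gcd(548741, 245844) = 1.
Express as a combination:
1 = 5 − 2·2
1 = −2·17 + 7·5
1 = 7·141 − 58·17
1 = −58·1004 + 413·141
1 = 413·4157 − 1710·1004
1 = −1710·17632 + 7253·4157
1 = 7253·57053 − 23469·17632
1 = −23469·245844 + 101129·57053
1 = 101129·548741 − 225727·245844
So 1 = (101129)·548741 + (-225727)·245844.

1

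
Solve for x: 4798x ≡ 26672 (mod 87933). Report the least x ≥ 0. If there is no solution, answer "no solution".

First find gcd(4798, 87933):
87933 = 18·4798 + 1569
4798 = 3·1569 + 91
1569 = 17·91 + 22
91 = 4·22 + 3
22 = 7·3 + 1
3 = 3·1 + 0
gcd = 1, so a unique solution mod 87933 exists.
Back-substitute for the Bézout coefficients:
1 = 22 − 7·3
1 = −7·91 + 29·22
1 = 29·1569 − 500·91
1 = −500·4798 + 1529·1569
1 = 1529·87933 − 28022·4798
So 4798·(-28022) ≡ 1 (mod 87933), giving 4798⁻¹ ≡ 59911.
x ≡ 4798⁻¹·26672 ≡ 59911·26672 ≡ 27716 (mod 87933).

27716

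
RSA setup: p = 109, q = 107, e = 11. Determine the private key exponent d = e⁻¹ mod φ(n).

4163

φ(n) = (p−1)(q−1) = 108·106 = 11448.
Need d with 11·d ≡ 1 (mod 11448). Apply the extended Euclidean algorithm:
11448 = 1040·11 + 8
11 = 1·8 + 3
8 = 2·3 + 2
3 = 1·2 + 1
2 = 2·1 + 0
Back-substitute:
1 = 3 − 2
1 = −8 + 3·3
1 = 3·11 − 4·8
1 = −4·11448 + 4163·11
So 11·4163 ≡ 1 (mod 11448), hence d = 4163.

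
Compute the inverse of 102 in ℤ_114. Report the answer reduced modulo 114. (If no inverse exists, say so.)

Compute gcd(102, 114):
114 = 1*102 + 12
102 = 8*12 + 6
12 = 2*6 + 0
gcd(102, 114) = 6 ≠ 1, so 102 has no multiplicative inverse modulo 114.

no inverse exists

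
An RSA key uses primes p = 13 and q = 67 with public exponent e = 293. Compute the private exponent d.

φ(n) = (p−1)(q−1) = 12·66 = 792.
Need d with 293·d ≡ 1 (mod 792). Apply the extended Euclidean algorithm:
792 = 2*293 + 206
293 = 1*206 + 87
206 = 2*87 + 32
87 = 2*32 + 23
32 = 1*23 + 9
23 = 2*9 + 5
9 = 1*5 + 4
5 = 1*4 + 1
4 = 4*1 + 0
Back-substitute:
1 = 5 − 4
1 = −9 + 2·5
1 = 2·23 − 5·9
1 = −5·32 + 7·23
1 = 7·87 − 19·32
1 = −19·206 + 45·87
1 = 45·293 − 64·206
1 = −64·792 + 173·293
So 293·173 ≡ 1 (mod 792), hence d = 173.

173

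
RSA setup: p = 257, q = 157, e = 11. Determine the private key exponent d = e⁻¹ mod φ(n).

φ(n) = (p−1)(q−1) = 256·156 = 39936.
Need d with 11·d ≡ 1 (mod 39936). Apply the extended Euclidean algorithm:
39936 = 3630·11 + 6
11 = 1·6 + 5
6 = 1·5 + 1
5 = 5·1 + 0
Back-substitute:
1 = 6 − 5
1 = −11 + 2·6
1 = 2·39936 − 7261·11
So 11·(-7261) ≡ 1 (mod 39936), hence d ≡ -7261 ≡ 32675 (mod 39936).

32675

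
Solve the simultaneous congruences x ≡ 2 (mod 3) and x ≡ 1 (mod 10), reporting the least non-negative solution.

Write x = 2 + 3·k. Then 3·k ≡ 1 − 2 ≡ 9 (mod 10).
Need 3⁻¹ mod 10. Extended Euclid on (10, 3):
10 = 3·3 + 1
3 = 3·1 + 0
Back-substitute:
1 = 10 − 3·3
3⁻¹ ≡ 7 (mod 10), so k ≡ 7·9 ≡ 3 (mod 10).
x = 2 + 3·3 = 11.

11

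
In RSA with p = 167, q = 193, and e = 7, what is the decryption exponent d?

φ(n) = (p−1)(q−1) = 166·192 = 31872.
Need d with 7·d ≡ 1 (mod 31872). Apply the extended Euclidean algorithm:
31872 = 4553*7 + 1
7 = 7*1 + 0
Back-substitute:
1 = 31872 − 4553·7
So 7·(-4553) ≡ 1 (mod 31872), hence d ≡ -4553 ≡ 27319 (mod 31872).

27319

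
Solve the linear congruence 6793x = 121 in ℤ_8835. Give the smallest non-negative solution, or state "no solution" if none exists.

2332

First find gcd(6793, 8835):
8835 = 1×6793 + 2042
6793 = 3×2042 + 667
2042 = 3×667 + 41
667 = 16×41 + 11
41 = 3×11 + 8
11 = 1×8 + 3
8 = 2×3 + 2
3 = 1×2 + 1
2 = 2×1 + 0
gcd = 1, so a unique solution mod 8835 exists.
Back-substitute for the Bézout coefficients:
1 = 3 − 2
1 = −8 + 3·3
1 = 3·11 − 4·8
1 = −4·41 + 15·11
1 = 15·667 − 244·41
1 = −244·2042 + 747·667
1 = 747·6793 − 2485·2042
1 = −2485·8835 + 3232·6793
So 6793·(3232) ≡ 1 (mod 8835), giving 6793⁻¹ ≡ 3232.
x ≡ 6793⁻¹·121 ≡ 3232·121 ≡ 2332 (mod 8835).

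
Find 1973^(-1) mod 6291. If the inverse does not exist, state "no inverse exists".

4955

Extended Euclidean algorithm:
6291 = 3×1973 + 372
1973 = 5×372 + 113
372 = 3×113 + 33
113 = 3×33 + 14
33 = 2×14 + 5
14 = 2×5 + 4
5 = 1×4 + 1
4 = 4×1 + 0
The gcd is 1. Working backward:
1 = 5 − 4
1 = −14 + 3·5
1 = 3·33 − 7·14
1 = −7·113 + 24·33
1 = 24·372 − 79·113
1 = −79·1973 + 419·372
1 = 419·6291 − 1336·1973
Hence 1973⁻¹ ≡ -1336 ≡ 4955 (mod 6291).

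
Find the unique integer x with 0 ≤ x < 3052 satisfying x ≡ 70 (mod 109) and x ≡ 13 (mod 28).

Write x = 70 + 109·k. Then 109·k ≡ 13 − 70 ≡ 27 (mod 28).
Need 109⁻¹ mod 28. Extended Euclid on (28, 25):
28 = 1×25 + 3
25 = 8×3 + 1
3 = 3×1 + 0
Back-substitute:
1 = 25 − 8·3
1 = −8·28 + 9·25
109⁻¹ ≡ 9 (mod 28), so k ≡ 9·27 ≡ 19 (mod 28).
x = 70 + 109·19 = 2141.

2141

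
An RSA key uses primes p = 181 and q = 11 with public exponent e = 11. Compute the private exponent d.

491

φ(n) = (p−1)(q−1) = 180·10 = 1800.
Need d with 11·d ≡ 1 (mod 1800). Apply the extended Euclidean algorithm:
1800 = 163×11 + 7
11 = 1×7 + 4
7 = 1×4 + 3
4 = 1×3 + 1
3 = 3×1 + 0
Back-substitute:
1 = 4 − 3
1 = −7 + 2·4
1 = 2·11 − 3·7
1 = −3·1800 + 491·11
So 11·491 ≡ 1 (mod 1800), hence d = 491.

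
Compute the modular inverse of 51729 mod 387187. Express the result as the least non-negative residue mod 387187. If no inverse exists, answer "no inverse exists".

347749

gcd(387187, 51729) by repeated division:
387187 = 7×51729 + 25084
51729 = 2×25084 + 1561
25084 = 16×1561 + 108
1561 = 14×108 + 49
108 = 2×49 + 10
49 = 4×10 + 9
10 = 1×9 + 1
9 = 9×1 + 0
The gcd is 1. Working backward:
1 = 10 − 9
1 = −49 + 5·10
1 = 5·108 − 11·49
1 = −11·1561 + 159·108
1 = 159·25084 − 2555·1561
1 = −2555·51729 + 5269·25084
1 = 5269·387187 − 39438·51729
Hence 51729⁻¹ ≡ -39438 ≡ 347749 (mod 387187).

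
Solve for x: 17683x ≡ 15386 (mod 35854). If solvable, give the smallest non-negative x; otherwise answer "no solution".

First find gcd(17683, 35854):
35854 = 2*17683 + 488
17683 = 36*488 + 115
488 = 4*115 + 28
115 = 4*28 + 3
28 = 9*3 + 1
3 = 3*1 + 0
gcd = 1, so a unique solution mod 35854 exists.
Back-substitute for the Bézout coefficients:
1 = 28 − 9·3
1 = −9·115 + 37·28
1 = 37·488 − 157·115
1 = −157·17683 + 5689·488
1 = 5689·35854 − 11535·17683
So 17683·(-11535) ≡ 1 (mod 35854), giving 17683⁻¹ ≡ 24319.
x ≡ 17683⁻¹·15386 ≡ 24319·15386 ≡ 35644 (mod 35854).

35644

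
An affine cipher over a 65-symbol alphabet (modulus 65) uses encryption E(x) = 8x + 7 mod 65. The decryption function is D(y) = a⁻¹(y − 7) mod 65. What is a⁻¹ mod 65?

Extended Euclidean algorithm:
65 = 8·8 + 1
8 = 8·1 + 0
The gcd is 1. Working backward:
1 = 65 − 8·8
Thus 8·(-8) ≡ 1 (mod 65); reducing, -8 mod 65 = 57.

57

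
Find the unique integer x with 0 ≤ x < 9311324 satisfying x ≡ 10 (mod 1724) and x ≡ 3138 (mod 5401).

8752758

Write x = 10 + 1724·k. Then 1724·k ≡ 3138 − 10 ≡ 3128 (mod 5401).
Need 1724⁻¹ mod 5401. Extended Euclid on (5401, 1724):
5401 = 3·1724 + 229
1724 = 7·229 + 121
229 = 1·121 + 108
121 = 1·108 + 13
108 = 8·13 + 4
13 = 3·4 + 1
4 = 4·1 + 0
Back-substitute:
1 = 13 − 3·4
1 = −3·108 + 25·13
1 = 25·121 − 28·108
1 = −28·229 + 53·121
1 = 53·1724 − 399·229
1 = −399·5401 + 1250·1724
1724⁻¹ ≡ 1250 (mod 5401), so k ≡ 1250·3128 ≡ 5077 (mod 5401).
x = 10 + 1724·5077 = 8752758.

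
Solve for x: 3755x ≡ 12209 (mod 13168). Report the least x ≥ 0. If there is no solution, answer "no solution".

1939

First find gcd(3755, 13168):
13168 = 3·3755 + 1903
3755 = 1·1903 + 1852
1903 = 1·1852 + 51
1852 = 36·51 + 16
51 = 3·16 + 3
16 = 5·3 + 1
3 = 3·1 + 0
gcd = 1, so a unique solution mod 13168 exists.
Back-substitute for the Bézout coefficients:
1 = 16 − 5·3
1 = −5·51 + 16·16
1 = 16·1852 − 581·51
1 = −581·1903 + 597·1852
1 = 597·3755 − 1178·1903
1 = −1178·13168 + 4131·3755
So 3755·(4131) ≡ 1 (mod 13168), giving 3755⁻¹ ≡ 4131.
x ≡ 3755⁻¹·12209 ≡ 4131·12209 ≡ 1939 (mod 13168).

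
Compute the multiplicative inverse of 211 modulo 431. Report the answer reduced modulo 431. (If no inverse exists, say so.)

gcd(431, 211) by repeated division:
431 = 2·211 + 9
211 = 23·9 + 4
9 = 2·4 + 1
4 = 4·1 + 0
The gcd is 1. Working backward:
1 = 9 − 2·4
1 = −2·211 + 47·9
1 = 47·431 − 96·211
So 211·(-96) ≡ 1 (mod 431), and -96 ≡ 335 (mod 431).

335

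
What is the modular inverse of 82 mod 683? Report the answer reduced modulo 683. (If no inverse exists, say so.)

Apply the Euclidean algorithm to 683 and 82:
683 = 8*82 + 27
82 = 3*27 + 1
27 = 27*1 + 0
Since gcd(82, 683) = 1, back-substitute to write 1 as a combination:
1 = 82 − 3·27
1 = −3·683 + 25·82
So 82·25 ≡ 1 (mod 683).

25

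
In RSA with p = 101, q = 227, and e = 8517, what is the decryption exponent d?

φ(n) = (p−1)(q−1) = 100·226 = 22600.
Need d with 8517·d ≡ 1 (mod 22600). Apply the extended Euclidean algorithm:
22600 = 2*8517 + 5566
8517 = 1*5566 + 2951
5566 = 1*2951 + 2615
2951 = 1*2615 + 336
2615 = 7*336 + 263
336 = 1*263 + 73
263 = 3*73 + 44
73 = 1*44 + 29
44 = 1*29 + 15
29 = 1*15 + 14
15 = 1*14 + 1
14 = 14*1 + 0
Back-substitute:
1 = 15 − 14
1 = −29 + 2·15
1 = 2·44 − 3·29
1 = −3·73 + 5·44
1 = 5·263 − 18·73
1 = −18·336 + 23·263
1 = 23·2615 − 179·336
1 = −179·2951 + 202·2615
1 = 202·5566 − 381·2951
1 = −381·8517 + 583·5566
1 = 583·22600 − 1547·8517
So 8517·(-1547) ≡ 1 (mod 22600), hence d ≡ -1547 ≡ 21053 (mod 22600).

21053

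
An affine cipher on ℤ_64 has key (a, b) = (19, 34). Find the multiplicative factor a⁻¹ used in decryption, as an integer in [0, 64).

27

Extended Euclidean algorithm:
64 = 3·19 + 7
19 = 2·7 + 5
7 = 1·5 + 2
5 = 2·2 + 1
2 = 2·1 + 0
The gcd is 1. Working backward:
1 = 5 − 2·2
1 = −2·7 + 3·5
1 = 3·19 − 8·7
1 = −8·64 + 27·19
So 19·27 ≡ 1 (mod 64).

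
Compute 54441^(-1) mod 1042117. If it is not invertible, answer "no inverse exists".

Run Euclid on (1042117, 54441):
1042117 = 19*54441 + 7738
54441 = 7*7738 + 275
7738 = 28*275 + 38
275 = 7*38 + 9
38 = 4*9 + 2
9 = 4*2 + 1
2 = 2*1 + 0
Since gcd(54441, 1042117) = 1, back-substitute to write 1 as a combination:
1 = 9 − 4·2
1 = −4·38 + 17·9
1 = 17·275 − 123·38
1 = −123·7738 + 3461·275
1 = 3461·54441 − 24350·7738
1 = −24350·1042117 + 466111·54441
So 54441·466111 ≡ 1 (mod 1042117).

466111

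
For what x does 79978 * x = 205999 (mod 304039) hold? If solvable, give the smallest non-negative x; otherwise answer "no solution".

First find gcd(79978, 304039):
304039 = 3×79978 + 64105
79978 = 1×64105 + 15873
64105 = 4×15873 + 613
15873 = 25×613 + 548
613 = 1×548 + 65
548 = 8×65 + 28
65 = 2×28 + 9
28 = 3×9 + 1
9 = 9×1 + 0
gcd = 1, so a unique solution mod 304039 exists.
Back-substitute for the Bézout coefficients:
1 = 28 − 3·9
1 = −3·65 + 7·28
1 = 7·548 − 59·65
1 = −59·613 + 66·548
1 = 66·15873 − 1709·613
1 = −1709·64105 + 6902·15873
1 = 6902·79978 − 8611·64105
1 = −8611·304039 + 32735·79978
So 79978·(32735) ≡ 1 (mod 304039), giving 79978⁻¹ ≡ 32735.
x ≡ 79978⁻¹·205999 ≡ 32735·205999 ≡ 96284 (mod 304039).

96284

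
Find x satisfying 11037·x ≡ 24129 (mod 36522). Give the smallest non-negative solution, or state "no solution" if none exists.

First find gcd(11037, 36522):
36522 = 3×11037 + 3411
11037 = 3×3411 + 804
3411 = 4×804 + 195
804 = 4×195 + 24
195 = 8×24 + 3
24 = 8×3 + 0
gcd = 3 and 3 | 24129, so solutions exist. Divide through by 3: 3679x ≡ 8043 (mod 12174).
Now find 3679⁻¹ mod 12174:
12174 = 3·3679 + 1137
3679 = 3·1137 + 268
1137 = 4·268 + 65
268 = 4·65 + 8
65 = 8·8 + 1
8 = 8·1 + 0
Back-substitute:
1 = 65 − 8·8
1 = −8·268 + 33·65
1 = 33·1137 − 140·268
1 = −140·3679 + 453·1137
1 = 453·12174 − 1499·3679
So 3679·(-1499) ≡ 1 (mod 12174), i.e. 3679⁻¹ ≡ 10675.
Then x ≡ 10675·8043 ≡ 7977 (mod 12174); the smallest non-negative solution is x = 7977.

7977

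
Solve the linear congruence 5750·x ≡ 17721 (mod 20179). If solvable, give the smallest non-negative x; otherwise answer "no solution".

533

First find gcd(5750, 20179):
20179 = 3*5750 + 2929
5750 = 1*2929 + 2821
2929 = 1*2821 + 108
2821 = 26*108 + 13
108 = 8*13 + 4
13 = 3*4 + 1
4 = 4*1 + 0
gcd = 1, so a unique solution mod 20179 exists.
Back-substitute for the Bézout coefficients:
1 = 13 − 3·4
1 = −3·108 + 25·13
1 = 25·2821 − 653·108
1 = −653·2929 + 678·2821
1 = 678·5750 − 1331·2929
1 = −1331·20179 + 4671·5750
So 5750·(4671) ≡ 1 (mod 20179), giving 5750⁻¹ ≡ 4671.
x ≡ 5750⁻¹·17721 ≡ 4671·17721 ≡ 533 (mod 20179).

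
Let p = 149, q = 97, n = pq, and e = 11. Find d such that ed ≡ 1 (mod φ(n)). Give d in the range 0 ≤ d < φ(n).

φ(n) = (p−1)(q−1) = 148·96 = 14208.
Need d with 11·d ≡ 1 (mod 14208). Apply the extended Euclidean algorithm:
14208 = 1291·11 + 7
11 = 1·7 + 4
7 = 1·4 + 3
4 = 1·3 + 1
3 = 3·1 + 0
Back-substitute:
1 = 4 − 3
1 = −7 + 2·4
1 = 2·11 − 3·7
1 = −3·14208 + 3875·11
So 11·3875 ≡ 1 (mod 14208), hence d = 3875.

3875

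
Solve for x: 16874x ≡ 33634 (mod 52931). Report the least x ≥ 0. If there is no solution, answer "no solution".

First find gcd(16874, 52931):
52931 = 3×16874 + 2309
16874 = 7×2309 + 711
2309 = 3×711 + 176
711 = 4×176 + 7
176 = 25×7 + 1
7 = 7×1 + 0
gcd = 1, so a unique solution mod 52931 exists.
Back-substitute for the Bézout coefficients:
1 = 176 − 25·7
1 = −25·711 + 101·176
1 = 101·2309 − 328·711
1 = −328·16874 + 2397·2309
1 = 2397·52931 − 7519·16874
So 16874·(-7519) ≡ 1 (mod 52931), giving 16874⁻¹ ≡ 45412.
x ≡ 16874⁻¹·33634 ≡ 45412·33634 ≡ 10272 (mod 52931).

10272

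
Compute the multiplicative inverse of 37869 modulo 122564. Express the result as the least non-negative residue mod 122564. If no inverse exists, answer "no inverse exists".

no inverse exists

Compute gcd(37869, 122564):
122564 = 3*37869 + 8957
37869 = 4*8957 + 2041
8957 = 4*2041 + 793
2041 = 2*793 + 455
793 = 1*455 + 338
455 = 1*338 + 117
338 = 2*117 + 104
117 = 1*104 + 13
104 = 8*13 + 0
gcd(37869, 122564) = 13 ≠ 1, so 37869 has no multiplicative inverse modulo 122564.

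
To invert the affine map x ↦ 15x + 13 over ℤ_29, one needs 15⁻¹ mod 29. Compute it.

gcd(29, 15) by repeated division:
29 = 1×15 + 14
15 = 1×14 + 1
14 = 14×1 + 0
gcd = 1, so the inverse exists. Back-substitute:
1 = 15 − 14
1 = −29 + 2·15
So 15·2 ≡ 1 (mod 29).

2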